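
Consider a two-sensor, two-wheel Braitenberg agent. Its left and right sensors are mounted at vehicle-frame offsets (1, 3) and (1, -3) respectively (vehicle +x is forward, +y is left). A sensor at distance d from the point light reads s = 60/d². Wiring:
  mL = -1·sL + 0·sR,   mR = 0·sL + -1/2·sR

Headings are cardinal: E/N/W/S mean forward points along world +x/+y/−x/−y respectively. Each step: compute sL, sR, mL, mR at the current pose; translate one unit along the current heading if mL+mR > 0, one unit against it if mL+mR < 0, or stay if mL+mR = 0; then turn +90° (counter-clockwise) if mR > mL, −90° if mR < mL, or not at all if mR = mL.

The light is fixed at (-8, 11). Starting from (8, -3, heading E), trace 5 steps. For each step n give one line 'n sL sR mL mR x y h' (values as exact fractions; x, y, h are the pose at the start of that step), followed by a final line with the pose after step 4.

0 6/41 30/289 -6/41 -15/289 8 -3 E
1 60/313 60/493 -60/313 -30/493 7 -3 N
2 3/26 3/17 -3/26 -3/34 7 -4 W
3 60/617 12/85 -60/617 -6/85 8 -4 S
4 6/41 30/289 -6/41 -15/289 8 -3 E
final 7 -3 N

n=0: pose=(8,-3,E); sL=6/41, sR=30/289; mL=-6/41, mR=-15/289; mL+mR=-2349/11849 → advance -1; mR−mL=1119/11849 → turn +1·90°
n=1: pose=(7,-3,N); sL=60/313, sR=60/493; mL=-60/313, mR=-30/493; mL+mR=-38970/154309 → advance -1; mR−mL=20190/154309 → turn +1·90°
n=2: pose=(7,-4,W); sL=3/26, sR=3/17; mL=-3/26, mR=-3/34; mL+mR=-45/221 → advance -1; mR−mL=6/221 → turn +1·90°
n=3: pose=(8,-4,S); sL=60/617, sR=12/85; mL=-60/617, mR=-6/85; mL+mR=-8802/52445 → advance -1; mR−mL=1398/52445 → turn +1·90°
n=4: pose=(8,-3,E); sL=6/41, sR=30/289; mL=-6/41, mR=-15/289; mL+mR=-2349/11849 → advance -1; mR−mL=1119/11849 → turn +1·90°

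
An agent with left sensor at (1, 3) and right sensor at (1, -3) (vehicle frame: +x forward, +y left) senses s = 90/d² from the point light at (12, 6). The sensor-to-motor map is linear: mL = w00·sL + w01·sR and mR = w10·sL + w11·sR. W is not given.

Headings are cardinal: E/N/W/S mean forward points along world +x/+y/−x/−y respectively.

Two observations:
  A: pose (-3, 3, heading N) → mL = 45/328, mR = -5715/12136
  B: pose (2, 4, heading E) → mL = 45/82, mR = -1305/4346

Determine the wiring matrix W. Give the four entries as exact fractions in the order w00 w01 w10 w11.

obs A: pose=(-3,3,N) → sL=45/164, sR=45/74, mL=45/328, mR=-5715/12136
obs B: pose=(2,4,E) → sL=45/41, sR=45/53, mL=45/82, mR=-1305/4346
sensor matrix S = [[45/164, 45/74], [45/41, 45/53]]; det S = -139725/321604
solve [mL_A; mL_B] = S·[w00; w01] and [mR_A; mR_B] = S·[w10; w11]:
  w00 = 1/2, w01 = 0, w10 = 1/2, w11 = -1

1/2 0 1/2 -1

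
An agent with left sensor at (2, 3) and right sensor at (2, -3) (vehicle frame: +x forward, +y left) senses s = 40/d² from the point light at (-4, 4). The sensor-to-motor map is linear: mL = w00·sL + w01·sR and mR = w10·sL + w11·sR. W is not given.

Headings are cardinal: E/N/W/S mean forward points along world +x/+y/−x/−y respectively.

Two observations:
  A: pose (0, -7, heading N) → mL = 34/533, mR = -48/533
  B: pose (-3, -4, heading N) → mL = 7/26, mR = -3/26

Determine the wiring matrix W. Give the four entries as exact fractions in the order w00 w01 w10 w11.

-1/2 1 -1/2 1/2

obs A: pose=(0,-7,N) → sL=20/41, sR=4/13, mL=34/533, mR=-48/533
obs B: pose=(-3,-4,N) → sL=1, sR=10/13, mL=7/26, mR=-3/26
sensor matrix S = [[20/41, 4/13], [1, 10/13]]; det S = 36/533
solve [mL_A; mL_B] = S·[w00; w01] and [mR_A; mR_B] = S·[w10; w11]:
  w00 = -1/2, w01 = 1, w10 = -1/2, w11 = 1/2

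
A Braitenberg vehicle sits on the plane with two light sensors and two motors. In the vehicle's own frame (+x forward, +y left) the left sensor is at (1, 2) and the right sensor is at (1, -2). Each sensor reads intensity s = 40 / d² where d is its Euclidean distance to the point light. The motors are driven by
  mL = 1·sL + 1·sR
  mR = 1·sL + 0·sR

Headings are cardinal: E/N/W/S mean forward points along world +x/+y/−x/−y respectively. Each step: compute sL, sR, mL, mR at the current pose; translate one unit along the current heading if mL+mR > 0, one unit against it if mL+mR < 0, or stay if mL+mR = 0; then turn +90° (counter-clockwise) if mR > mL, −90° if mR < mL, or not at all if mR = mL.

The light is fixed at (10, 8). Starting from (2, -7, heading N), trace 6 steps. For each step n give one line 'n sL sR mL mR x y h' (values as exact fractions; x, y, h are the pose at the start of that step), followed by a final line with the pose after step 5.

n=0: pose=(2,-7,N); sL=5/37, sR=5/29; mL=330/1073, mR=5/37; mL+mR=475/1073 → advance +1; mR−mL=-5/29 → turn -1·90°
n=1: pose=(2,-6,E); sL=40/193, sR=8/61; mL=3984/11773, mR=40/193; mL+mR=6424/11773 → advance +1; mR−mL=-8/61 → turn -1·90°
n=2: pose=(3,-6,S); sL=4/25, sR=20/153; mL=1112/3825, mR=4/25; mL+mR=1724/3825 → advance +1; mR−mL=-20/153 → turn -1·90°
n=3: pose=(3,-7,W); sL=40/353, sR=40/233; mL=23440/82249, mR=40/353; mL+mR=32760/82249 → advance +1; mR−mL=-40/233 → turn -1·90°
n=4: pose=(2,-7,N); sL=5/37, sR=5/29; mL=330/1073, mR=5/37; mL+mR=475/1073 → advance +1; mR−mL=-5/29 → turn -1·90°
n=5: pose=(2,-6,E); sL=40/193, sR=8/61; mL=3984/11773, mR=40/193; mL+mR=6424/11773 → advance +1; mR−mL=-8/61 → turn -1·90°

0 5/37 5/29 330/1073 5/37 2 -7 N
1 40/193 8/61 3984/11773 40/193 2 -6 E
2 4/25 20/153 1112/3825 4/25 3 -6 S
3 40/353 40/233 23440/82249 40/353 3 -7 W
4 5/37 5/29 330/1073 5/37 2 -7 N
5 40/193 8/61 3984/11773 40/193 2 -6 E
final 3 -6 S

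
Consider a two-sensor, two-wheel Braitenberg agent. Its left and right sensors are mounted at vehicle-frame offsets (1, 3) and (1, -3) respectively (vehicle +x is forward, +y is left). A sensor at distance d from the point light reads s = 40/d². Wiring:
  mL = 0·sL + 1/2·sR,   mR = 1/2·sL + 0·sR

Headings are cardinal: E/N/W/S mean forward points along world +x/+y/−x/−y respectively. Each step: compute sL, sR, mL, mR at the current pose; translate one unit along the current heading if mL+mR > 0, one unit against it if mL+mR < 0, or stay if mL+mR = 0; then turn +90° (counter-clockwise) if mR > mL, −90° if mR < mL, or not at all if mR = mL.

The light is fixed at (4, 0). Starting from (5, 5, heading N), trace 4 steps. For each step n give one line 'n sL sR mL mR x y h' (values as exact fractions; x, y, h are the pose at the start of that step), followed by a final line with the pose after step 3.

n=0: pose=(5,5,N); sL=1, sR=10/13; mL=5/13, mR=1/2; mL+mR=23/26 → advance +1; mR−mL=3/26 → turn +1·90°
n=1: pose=(5,6,W); sL=40/9, sR=40/81; mL=20/81, mR=20/9; mL+mR=200/81 → advance +1; mR−mL=160/81 → turn +1·90°
n=2: pose=(4,6,S); sL=20/17, sR=20/17; mL=10/17, mR=10/17; mL+mR=20/17 → advance +1; mR−mL=0 → turn +0·90°
n=3: pose=(4,5,S); sL=8/5, sR=8/5; mL=4/5, mR=4/5; mL+mR=8/5 → advance +1; mR−mL=0 → turn +0·90°

0 1 10/13 5/13 1/2 5 5 N
1 40/9 40/81 20/81 20/9 5 6 W
2 20/17 20/17 10/17 10/17 4 6 S
3 8/5 8/5 4/5 4/5 4 5 S
final 4 4 S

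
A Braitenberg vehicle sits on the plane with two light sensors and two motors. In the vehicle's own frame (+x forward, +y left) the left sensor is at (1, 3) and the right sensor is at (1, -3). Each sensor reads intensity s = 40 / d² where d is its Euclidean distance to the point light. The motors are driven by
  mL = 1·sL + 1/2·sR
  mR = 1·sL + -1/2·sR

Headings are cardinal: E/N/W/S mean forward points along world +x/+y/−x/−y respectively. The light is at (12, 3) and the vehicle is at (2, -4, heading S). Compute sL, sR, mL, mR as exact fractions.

40/113 40/233 11580/26329 7060/26329

left sensor world pos  = (5, -5); dL² = 113
right sensor world pos = (-1, -5); dR² = 233
sL = 40/113 = 40/113
sR = 40/233 = 40/233
mL = 1·sL + 1/2·sR = 11580/26329
mR = 1·sL + -1/2·sR = 7060/26329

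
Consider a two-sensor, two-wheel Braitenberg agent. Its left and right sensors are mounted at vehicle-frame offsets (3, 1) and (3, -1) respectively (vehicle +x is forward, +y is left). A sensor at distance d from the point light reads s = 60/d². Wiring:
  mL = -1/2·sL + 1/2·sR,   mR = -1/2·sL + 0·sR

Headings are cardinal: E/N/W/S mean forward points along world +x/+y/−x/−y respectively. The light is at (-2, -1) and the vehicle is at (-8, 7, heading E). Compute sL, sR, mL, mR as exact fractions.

2/3 30/29 16/87 -1/3

left sensor world pos  = (-5, 8); dL² = 90
right sensor world pos = (-5, 6); dR² = 58
sL = 60/90 = 2/3
sR = 60/58 = 30/29
mL = -1/2·sL + 1/2·sR = 16/87
mR = -1/2·sL + 0·sR = -1/3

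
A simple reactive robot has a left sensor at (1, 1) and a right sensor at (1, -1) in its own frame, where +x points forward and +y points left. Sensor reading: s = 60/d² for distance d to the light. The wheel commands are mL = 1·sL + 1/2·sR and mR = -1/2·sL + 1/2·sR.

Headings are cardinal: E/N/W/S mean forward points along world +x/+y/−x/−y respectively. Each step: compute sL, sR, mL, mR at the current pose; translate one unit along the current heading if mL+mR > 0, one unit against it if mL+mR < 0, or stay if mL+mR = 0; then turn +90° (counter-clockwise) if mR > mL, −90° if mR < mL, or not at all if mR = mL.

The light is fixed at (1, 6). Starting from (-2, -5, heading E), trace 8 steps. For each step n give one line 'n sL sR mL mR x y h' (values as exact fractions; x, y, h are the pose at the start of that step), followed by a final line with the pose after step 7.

n=0: pose=(-2,-5,E); sL=15/26, sR=15/37; mL=375/481, mR=-165/1924; mL+mR=1335/1924 → advance +1; mR−mL=-45/52 → turn -1·90°
n=1: pose=(-1,-5,S); sL=12/29, sR=20/51; mL=902/1479, mR=-16/1479; mL+mR=886/1479 → advance +1; mR−mL=-18/29 → turn -1·90°
n=2: pose=(-1,-6,W); sL=30/89, sR=6/13; mL=657/1157, mR=72/1157; mL+mR=729/1157 → advance +1; mR−mL=-45/89 → turn -1·90°
n=3: pose=(-2,-6,N); sL=60/137, sR=12/25; mL=2322/3425, mR=72/3425; mL+mR=2394/3425 → advance +1; mR−mL=-90/137 → turn -1·90°
n=4: pose=(-2,-5,E); sL=15/26, sR=15/37; mL=375/481, mR=-165/1924; mL+mR=1335/1924 → advance +1; mR−mL=-45/52 → turn -1·90°
n=5: pose=(-1,-5,S); sL=12/29, sR=20/51; mL=902/1479, mR=-16/1479; mL+mR=886/1479 → advance +1; mR−mL=-18/29 → turn -1·90°
n=6: pose=(-1,-6,W); sL=30/89, sR=6/13; mL=657/1157, mR=72/1157; mL+mR=729/1157 → advance +1; mR−mL=-45/89 → turn -1·90°
n=7: pose=(-2,-6,N); sL=60/137, sR=12/25; mL=2322/3425, mR=72/3425; mL+mR=2394/3425 → advance +1; mR−mL=-90/137 → turn -1·90°

0 15/26 15/37 375/481 -165/1924 -2 -5 E
1 12/29 20/51 902/1479 -16/1479 -1 -5 S
2 30/89 6/13 657/1157 72/1157 -1 -6 W
3 60/137 12/25 2322/3425 72/3425 -2 -6 N
4 15/26 15/37 375/481 -165/1924 -2 -5 E
5 12/29 20/51 902/1479 -16/1479 -1 -5 S
6 30/89 6/13 657/1157 72/1157 -1 -6 W
7 60/137 12/25 2322/3425 72/3425 -2 -6 N
final -2 -5 E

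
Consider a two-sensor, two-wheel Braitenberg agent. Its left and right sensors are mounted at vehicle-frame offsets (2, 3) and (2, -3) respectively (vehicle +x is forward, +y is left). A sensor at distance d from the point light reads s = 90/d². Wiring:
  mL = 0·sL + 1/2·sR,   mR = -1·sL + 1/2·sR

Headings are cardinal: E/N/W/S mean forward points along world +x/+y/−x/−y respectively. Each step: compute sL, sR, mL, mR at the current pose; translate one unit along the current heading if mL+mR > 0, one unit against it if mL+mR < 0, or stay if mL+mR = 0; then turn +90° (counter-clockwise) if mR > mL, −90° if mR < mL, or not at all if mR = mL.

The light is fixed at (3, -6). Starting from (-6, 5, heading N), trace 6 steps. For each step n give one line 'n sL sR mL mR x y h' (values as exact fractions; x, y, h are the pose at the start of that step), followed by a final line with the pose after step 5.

n=0: pose=(-6,5,N); sL=90/313, sR=18/41; mL=9/41, mR=-873/12833; mL+mR=1944/12833 → advance +1; mR−mL=-90/313 → turn -1·90°
n=1: pose=(-6,6,E); sL=45/137, sR=9/13; mL=9/26, mR=63/3562; mL+mR=648/1781 → advance +1; mR−mL=-45/137 → turn -1·90°
n=2: pose=(-5,6,S); sL=18/25, sR=90/221; mL=45/221, mR=-2853/5525; mL+mR=-1728/5525 → advance -1; mR−mL=-18/25 → turn -1·90°
n=3: pose=(-5,7,W); sL=9/20, sR=45/178; mL=45/356, mR=-144/445; mL+mR=-351/1780 → advance -1; mR−mL=-9/20 → turn -1·90°
n=4: pose=(-4,7,N); sL=18/65, sR=90/241; mL=45/241, mR=-1413/15665; mL+mR=1512/15665 → advance +1; mR−mL=-18/65 → turn -1·90°
n=5: pose=(-4,8,E); sL=45/157, sR=45/73; mL=45/146, mR=495/22922; mL+mR=3780/11461 → advance +1; mR−mL=-45/157 → turn -1·90°

0 90/313 18/41 9/41 -873/12833 -6 5 N
1 45/137 9/13 9/26 63/3562 -6 6 E
2 18/25 90/221 45/221 -2853/5525 -5 6 S
3 9/20 45/178 45/356 -144/445 -5 7 W
4 18/65 90/241 45/241 -1413/15665 -4 7 N
5 45/157 45/73 45/146 495/22922 -4 8 E
final -3 8 S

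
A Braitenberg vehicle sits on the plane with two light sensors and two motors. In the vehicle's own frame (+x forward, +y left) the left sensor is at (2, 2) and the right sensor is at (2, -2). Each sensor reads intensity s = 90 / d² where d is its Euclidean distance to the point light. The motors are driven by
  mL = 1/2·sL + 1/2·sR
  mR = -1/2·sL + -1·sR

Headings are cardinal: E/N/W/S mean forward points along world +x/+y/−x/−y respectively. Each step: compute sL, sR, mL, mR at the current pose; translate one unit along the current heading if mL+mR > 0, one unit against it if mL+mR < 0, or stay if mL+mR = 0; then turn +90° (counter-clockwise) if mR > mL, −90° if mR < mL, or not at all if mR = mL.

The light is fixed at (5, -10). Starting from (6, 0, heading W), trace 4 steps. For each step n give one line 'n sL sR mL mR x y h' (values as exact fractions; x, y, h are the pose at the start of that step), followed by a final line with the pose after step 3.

0 18/13 18/29 378/377 -495/377 6 0 W
1 5/8 9/16 19/32 -7/8 7 0 N
2 90/137 18/13 1818/1781 -3051/1781 7 -1 E
3 45/29 9/5 243/145 -747/290 6 -1 S
final 6 0 W

n=0: pose=(6,0,W); sL=18/13, sR=18/29; mL=378/377, mR=-495/377; mL+mR=-9/29 → advance -1; mR−mL=-873/377 → turn -1·90°
n=1: pose=(7,0,N); sL=5/8, sR=9/16; mL=19/32, mR=-7/8; mL+mR=-9/32 → advance -1; mR−mL=-47/32 → turn -1·90°
n=2: pose=(7,-1,E); sL=90/137, sR=18/13; mL=1818/1781, mR=-3051/1781; mL+mR=-9/13 → advance -1; mR−mL=-4869/1781 → turn -1·90°
n=3: pose=(6,-1,S); sL=45/29, sR=9/5; mL=243/145, mR=-747/290; mL+mR=-9/10 → advance -1; mR−mL=-1233/290 → turn -1·90°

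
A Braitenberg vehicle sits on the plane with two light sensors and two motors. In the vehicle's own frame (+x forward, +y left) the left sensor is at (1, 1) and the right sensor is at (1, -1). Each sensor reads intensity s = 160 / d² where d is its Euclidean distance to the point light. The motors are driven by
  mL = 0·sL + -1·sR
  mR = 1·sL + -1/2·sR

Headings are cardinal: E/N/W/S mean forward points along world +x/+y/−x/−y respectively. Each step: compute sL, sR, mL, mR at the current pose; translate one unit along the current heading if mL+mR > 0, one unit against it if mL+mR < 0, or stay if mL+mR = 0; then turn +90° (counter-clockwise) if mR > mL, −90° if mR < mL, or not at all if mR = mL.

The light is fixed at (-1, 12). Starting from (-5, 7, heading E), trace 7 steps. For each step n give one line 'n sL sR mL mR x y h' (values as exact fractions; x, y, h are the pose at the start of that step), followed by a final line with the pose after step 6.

0 32/5 32/9 -32/9 208/45 -5 7 E
1 5 8 -8 1 -4 7 N
2 32/13 160/41 -160/41 272/533 -4 6 W
3 16/5 80/29 -80/29 264/145 -3 6 S
4 160/17 160/37 -160/37 4560/629 -3 7 E
5 8 10 -10 3 -2 7 N
6 160/53 160/29 -160/29 400/1537 -2 6 W
final -1 6 S

n=0: pose=(-5,7,E); sL=32/5, sR=32/9; mL=-32/9, mR=208/45; mL+mR=16/15 → advance +1; mR−mL=368/45 → turn +1·90°
n=1: pose=(-4,7,N); sL=5, sR=8; mL=-8, mR=1; mL+mR=-7 → advance -1; mR−mL=9 → turn +1·90°
n=2: pose=(-4,6,W); sL=32/13, sR=160/41; mL=-160/41, mR=272/533; mL+mR=-1808/533 → advance -1; mR−mL=2352/533 → turn +1·90°
n=3: pose=(-3,6,S); sL=16/5, sR=80/29; mL=-80/29, mR=264/145; mL+mR=-136/145 → advance -1; mR−mL=664/145 → turn +1·90°
n=4: pose=(-3,7,E); sL=160/17, sR=160/37; mL=-160/37, mR=4560/629; mL+mR=1840/629 → advance +1; mR−mL=7280/629 → turn +1·90°
n=5: pose=(-2,7,N); sL=8, sR=10; mL=-10, mR=3; mL+mR=-7 → advance -1; mR−mL=13 → turn +1·90°
n=6: pose=(-2,6,W); sL=160/53, sR=160/29; mL=-160/29, mR=400/1537; mL+mR=-8080/1537 → advance -1; mR−mL=8880/1537 → turn +1·90°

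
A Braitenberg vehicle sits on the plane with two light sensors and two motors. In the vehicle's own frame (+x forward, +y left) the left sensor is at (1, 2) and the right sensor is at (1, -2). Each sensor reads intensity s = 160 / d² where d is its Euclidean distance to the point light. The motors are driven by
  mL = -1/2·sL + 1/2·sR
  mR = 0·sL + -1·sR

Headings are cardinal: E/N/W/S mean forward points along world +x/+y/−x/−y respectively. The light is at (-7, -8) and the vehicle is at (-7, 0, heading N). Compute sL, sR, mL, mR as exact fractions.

32/17 32/17 0 -32/17

left sensor world pos  = (-9, 1); dL² = 85
right sensor world pos = (-5, 1); dR² = 85
sL = 160/85 = 32/17
sR = 160/85 = 32/17
mL = -1/2·sL + 1/2·sR = 0
mR = 0·sL + -1·sR = -32/17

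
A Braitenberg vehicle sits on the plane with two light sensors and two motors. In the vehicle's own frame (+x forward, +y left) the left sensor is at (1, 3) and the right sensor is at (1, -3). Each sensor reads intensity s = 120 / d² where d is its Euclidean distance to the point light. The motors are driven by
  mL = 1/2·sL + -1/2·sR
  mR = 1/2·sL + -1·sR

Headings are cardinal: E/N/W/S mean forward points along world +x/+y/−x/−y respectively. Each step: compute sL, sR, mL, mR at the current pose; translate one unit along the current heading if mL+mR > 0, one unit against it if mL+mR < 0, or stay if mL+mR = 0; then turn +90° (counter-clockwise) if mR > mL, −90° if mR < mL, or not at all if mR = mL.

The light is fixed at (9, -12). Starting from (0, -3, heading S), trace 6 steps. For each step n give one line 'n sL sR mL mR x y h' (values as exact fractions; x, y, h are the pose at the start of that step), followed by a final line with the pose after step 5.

n=0: pose=(0,-3,S); sL=6/5, sR=15/26; mL=81/260, mR=3/130; mL+mR=87/260 → advance +1; mR−mL=-15/52 → turn -1·90°
n=1: pose=(0,-4,W); sL=24/25, sR=120/221; mL=1152/5525, mR=-348/5525; mL+mR=804/5525 → advance +1; mR−mL=-60/221 → turn -1·90°
n=2: pose=(-1,-4,N); sL=12/25, sR=12/13; mL=-72/325, mR=-222/325; mL+mR=-294/325 → advance -1; mR−mL=-6/13 → turn -1·90°
n=3: pose=(-1,-5,E); sL=120/181, sR=120/97; mL=-5040/17557, mR=-15900/17557; mL+mR=-20940/17557 → advance -1; mR−mL=-60/97 → turn -1·90°
n=4: pose=(-2,-5,S); sL=6/5, sR=15/29; mL=99/290, mR=12/145; mL+mR=123/290 → advance +1; mR−mL=-15/58 → turn -1·90°
n=5: pose=(-2,-6,W); sL=40/51, sR=8/15; mL=32/255, mR=-12/85; mL+mR=-4/255 → advance -1; mR−mL=-4/15 → turn -1·90°

0 6/5 15/26 81/260 3/130 0 -3 S
1 24/25 120/221 1152/5525 -348/5525 0 -4 W
2 12/25 12/13 -72/325 -222/325 -1 -4 N
3 120/181 120/97 -5040/17557 -15900/17557 -1 -5 E
4 6/5 15/29 99/290 12/145 -2 -5 S
5 40/51 8/15 32/255 -12/85 -2 -6 W
final -1 -6 N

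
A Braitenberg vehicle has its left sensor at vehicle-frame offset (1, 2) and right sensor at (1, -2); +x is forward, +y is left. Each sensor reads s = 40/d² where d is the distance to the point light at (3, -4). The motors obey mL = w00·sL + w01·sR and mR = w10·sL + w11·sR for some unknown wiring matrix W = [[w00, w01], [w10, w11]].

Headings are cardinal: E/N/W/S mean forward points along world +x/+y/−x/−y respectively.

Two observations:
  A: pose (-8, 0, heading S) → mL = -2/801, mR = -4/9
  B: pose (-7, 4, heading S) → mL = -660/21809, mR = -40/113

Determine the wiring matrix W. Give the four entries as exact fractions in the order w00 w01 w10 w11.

1/2 -1 -1 0

obs A: pose=(-8,0,S) → sL=4/9, sR=20/89, mL=-2/801, mR=-4/9
obs B: pose=(-7,4,S) → sL=40/113, sR=40/193, mL=-660/21809, mR=-40/113
sensor matrix S = [[4/9, 20/89], [40/113, 40/193]]; det S = 219520/17469009
solve [mL_A; mL_B] = S·[w00; w01] and [mR_A; mR_B] = S·[w10; w11]:
  w00 = 1/2, w01 = -1, w10 = -1, w11 = 0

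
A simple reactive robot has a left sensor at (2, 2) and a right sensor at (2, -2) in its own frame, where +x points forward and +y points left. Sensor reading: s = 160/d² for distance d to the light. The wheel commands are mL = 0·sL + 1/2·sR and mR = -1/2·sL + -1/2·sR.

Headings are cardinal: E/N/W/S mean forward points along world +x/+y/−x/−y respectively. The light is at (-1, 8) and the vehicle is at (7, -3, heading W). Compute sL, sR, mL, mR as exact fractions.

left sensor world pos  = (5, -5); dL² = 205
right sensor world pos = (5, -1); dR² = 117
sL = 160/205 = 32/41
sR = 160/117 = 160/117
mL = 0·sL + 1/2·sR = 80/117
mR = -1/2·sL + -1/2·sR = -5152/4797

32/41 160/117 80/117 -5152/4797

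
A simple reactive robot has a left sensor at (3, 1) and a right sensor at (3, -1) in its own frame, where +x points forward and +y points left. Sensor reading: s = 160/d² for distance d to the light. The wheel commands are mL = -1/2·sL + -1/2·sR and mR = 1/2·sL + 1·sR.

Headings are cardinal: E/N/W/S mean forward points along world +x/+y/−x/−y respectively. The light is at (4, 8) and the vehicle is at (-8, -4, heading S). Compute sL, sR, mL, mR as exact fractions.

left sensor world pos  = (-7, -7); dL² = 346
right sensor world pos = (-9, -7); dR² = 394
sL = 160/346 = 80/173
sR = 160/394 = 80/197
mL = -1/2·sL + -1/2·sR = -14800/34081
mR = 1/2·sL + 1·sR = 21720/34081

80/173 80/197 -14800/34081 21720/34081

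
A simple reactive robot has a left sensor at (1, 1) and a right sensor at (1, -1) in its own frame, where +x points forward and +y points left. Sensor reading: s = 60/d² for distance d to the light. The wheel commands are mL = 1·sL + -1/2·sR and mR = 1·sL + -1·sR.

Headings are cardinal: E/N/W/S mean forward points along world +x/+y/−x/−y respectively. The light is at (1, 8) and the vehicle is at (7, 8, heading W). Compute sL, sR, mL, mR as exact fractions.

30/13 30/13 15/13 0

left sensor world pos  = (6, 7); dL² = 26
right sensor world pos = (6, 9); dR² = 26
sL = 60/26 = 30/13
sR = 60/26 = 30/13
mL = 1·sL + -1/2·sR = 15/13
mR = 1·sL + -1·sR = 0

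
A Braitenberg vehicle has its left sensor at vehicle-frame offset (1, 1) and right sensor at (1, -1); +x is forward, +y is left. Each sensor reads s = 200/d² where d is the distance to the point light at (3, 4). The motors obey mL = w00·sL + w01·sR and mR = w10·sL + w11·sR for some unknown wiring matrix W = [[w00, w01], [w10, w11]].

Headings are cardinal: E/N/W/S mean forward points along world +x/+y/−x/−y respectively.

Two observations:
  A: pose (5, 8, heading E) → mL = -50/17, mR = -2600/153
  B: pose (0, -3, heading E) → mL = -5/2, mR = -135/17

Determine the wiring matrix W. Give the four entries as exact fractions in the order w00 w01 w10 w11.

obs A: pose=(5,8,E) → sL=100/17, sR=100/9, mL=-50/17, mR=-2600/153
obs B: pose=(0,-3,E) → sL=5, sR=50/17, mL=-5/2, mR=-135/17
sensor matrix S = [[100/17, 100/9], [5, 50/17]]; det S = -99500/2601
solve [mL_A; mL_B] = S·[w00; w01] and [mR_A; mR_B] = S·[w10; w11]:
  w00 = -1/2, w01 = 0, w10 = -1, w11 = -1

-1/2 0 -1 -1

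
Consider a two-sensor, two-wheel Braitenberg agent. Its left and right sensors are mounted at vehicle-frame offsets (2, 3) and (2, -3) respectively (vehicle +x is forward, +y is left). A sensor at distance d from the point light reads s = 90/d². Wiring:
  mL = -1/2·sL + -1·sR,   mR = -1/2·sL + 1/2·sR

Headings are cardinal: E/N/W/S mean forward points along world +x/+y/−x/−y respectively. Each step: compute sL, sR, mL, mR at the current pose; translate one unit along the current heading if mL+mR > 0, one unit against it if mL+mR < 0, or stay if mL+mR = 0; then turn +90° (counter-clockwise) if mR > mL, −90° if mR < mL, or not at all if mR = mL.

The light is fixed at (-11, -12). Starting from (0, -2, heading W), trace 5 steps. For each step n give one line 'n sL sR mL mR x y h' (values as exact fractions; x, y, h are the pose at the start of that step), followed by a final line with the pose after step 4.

n=0: pose=(0,-2,W); sL=9/13, sR=9/25; mL=-459/650, mR=-54/325; mL+mR=-567/650 → advance -1; mR−mL=27/50 → turn +1·90°
n=1: pose=(1,-2,S); sL=90/289, sR=18/29; mL=-6507/8381, mR=1296/8381; mL+mR=-5211/8381 → advance -1; mR−mL=27/29 → turn +1·90°
n=2: pose=(1,-1,E); sL=45/196, sR=9/26; mL=-2349/5096, mR=297/5096; mL+mR=-513/1274 → advance -1; mR−mL=27/52 → turn +1·90°
n=3: pose=(0,-1,N); sL=90/233, sR=18/73; mL=-7479/17009, mR=-1188/17009; mL+mR=-8667/17009 → advance -1; mR−mL=27/73 → turn +1·90°
n=4: pose=(0,-2,W); sL=9/13, sR=9/25; mL=-459/650, mR=-54/325; mL+mR=-567/650 → advance -1; mR−mL=27/50 → turn +1·90°

0 9/13 9/25 -459/650 -54/325 0 -2 W
1 90/289 18/29 -6507/8381 1296/8381 1 -2 S
2 45/196 9/26 -2349/5096 297/5096 1 -1 E
3 90/233 18/73 -7479/17009 -1188/17009 0 -1 N
4 9/13 9/25 -459/650 -54/325 0 -2 W
final 1 -2 S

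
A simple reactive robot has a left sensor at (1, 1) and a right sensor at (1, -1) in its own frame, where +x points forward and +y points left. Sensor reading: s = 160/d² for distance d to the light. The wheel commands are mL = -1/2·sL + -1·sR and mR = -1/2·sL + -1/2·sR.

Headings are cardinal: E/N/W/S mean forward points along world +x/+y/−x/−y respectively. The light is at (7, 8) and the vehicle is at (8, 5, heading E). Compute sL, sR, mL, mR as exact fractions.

20 8 -18 -14

left sensor world pos  = (9, 6); dL² = 8
right sensor world pos = (9, 4); dR² = 20
sL = 160/8 = 20
sR = 160/20 = 8
mL = -1/2·sL + -1·sR = -18
mR = -1/2·sL + -1/2·sR = -14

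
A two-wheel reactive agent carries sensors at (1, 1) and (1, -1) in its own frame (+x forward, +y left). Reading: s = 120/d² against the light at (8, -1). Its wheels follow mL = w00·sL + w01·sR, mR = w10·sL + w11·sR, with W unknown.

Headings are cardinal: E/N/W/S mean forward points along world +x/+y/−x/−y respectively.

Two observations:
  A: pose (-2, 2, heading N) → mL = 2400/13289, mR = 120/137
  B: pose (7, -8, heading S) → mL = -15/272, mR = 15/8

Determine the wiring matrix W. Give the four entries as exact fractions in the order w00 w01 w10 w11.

obs A: pose=(-2,2,N) → sL=120/137, sR=120/97, mL=2400/13289, mR=120/137
obs B: pose=(7,-8,S) → sL=15/8, sR=30/17, mL=-15/272, mR=15/8
sensor matrix S = [[120/137, 120/97], [15/8, 30/17]]; det S = -174825/225913
solve [mL_A; mL_B] = S·[w00; w01] and [mR_A; mR_B] = S·[w10; w11]:
  w00 = -1/2, w01 = 1/2, w10 = 1, w11 = 0

-1/2 1/2 1 0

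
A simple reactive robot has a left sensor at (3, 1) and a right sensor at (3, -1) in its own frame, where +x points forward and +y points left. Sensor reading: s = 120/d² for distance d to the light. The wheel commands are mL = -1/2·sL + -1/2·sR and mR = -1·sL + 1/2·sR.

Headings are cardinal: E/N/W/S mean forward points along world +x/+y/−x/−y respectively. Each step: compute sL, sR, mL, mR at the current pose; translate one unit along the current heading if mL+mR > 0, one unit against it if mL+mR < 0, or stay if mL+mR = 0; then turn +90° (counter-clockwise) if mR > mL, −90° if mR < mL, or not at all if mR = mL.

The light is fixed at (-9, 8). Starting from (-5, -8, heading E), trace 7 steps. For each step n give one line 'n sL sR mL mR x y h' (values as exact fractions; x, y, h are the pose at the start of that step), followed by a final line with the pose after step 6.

n=0: pose=(-5,-8,E); sL=60/137, sR=60/169; mL=-9180/23153, mR=-6030/23153; mL+mR=-90/137 → advance -1; mR−mL=3150/23153 → turn +1·90°
n=1: pose=(-6,-8,N); sL=120/173, sR=24/37; mL=-4296/6401, mR=-2364/6401; mL+mR=-180/173 → advance -1; mR−mL=1932/6401 → turn +1·90°
n=2: pose=(-6,-9,W); sL=10/27, sR=15/32; mL=-725/1728, mR=-235/1728; mL+mR=-5/9 → advance -1; mR−mL=245/864 → turn +1·90°
n=3: pose=(-5,-9,S); sL=24/85, sR=120/409; mL=-10008/34765, mR=-4716/34765; mL+mR=-36/85 → advance -1; mR−mL=5292/34765 → turn +1·90°
n=4: pose=(-5,-8,E); sL=60/137, sR=60/169; mL=-9180/23153, mR=-6030/23153; mL+mR=-90/137 → advance -1; mR−mL=3150/23153 → turn +1·90°
n=5: pose=(-6,-8,N); sL=120/173, sR=24/37; mL=-4296/6401, mR=-2364/6401; mL+mR=-180/173 → advance -1; mR−mL=1932/6401 → turn +1·90°
n=6: pose=(-6,-9,W); sL=10/27, sR=15/32; mL=-725/1728, mR=-235/1728; mL+mR=-5/9 → advance -1; mR−mL=245/864 → turn +1·90°

0 60/137 60/169 -9180/23153 -6030/23153 -5 -8 E
1 120/173 24/37 -4296/6401 -2364/6401 -6 -8 N
2 10/27 15/32 -725/1728 -235/1728 -6 -9 W
3 24/85 120/409 -10008/34765 -4716/34765 -5 -9 S
4 60/137 60/169 -9180/23153 -6030/23153 -5 -8 E
5 120/173 24/37 -4296/6401 -2364/6401 -6 -8 N
6 10/27 15/32 -725/1728 -235/1728 -6 -9 W
final -5 -9 S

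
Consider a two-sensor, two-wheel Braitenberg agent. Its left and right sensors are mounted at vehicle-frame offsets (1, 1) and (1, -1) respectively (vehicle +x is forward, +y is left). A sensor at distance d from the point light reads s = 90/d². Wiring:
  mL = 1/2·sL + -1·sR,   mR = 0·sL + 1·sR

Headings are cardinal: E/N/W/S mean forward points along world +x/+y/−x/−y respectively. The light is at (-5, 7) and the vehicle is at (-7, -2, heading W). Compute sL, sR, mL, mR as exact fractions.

left sensor world pos  = (-8, -3); dL² = 109
right sensor world pos = (-8, -1); dR² = 73
sL = 90/109 = 90/109
sR = 90/73 = 90/73
mL = 1/2·sL + -1·sR = -6525/7957
mR = 0·sL + 1·sR = 90/73

90/109 90/73 -6525/7957 90/73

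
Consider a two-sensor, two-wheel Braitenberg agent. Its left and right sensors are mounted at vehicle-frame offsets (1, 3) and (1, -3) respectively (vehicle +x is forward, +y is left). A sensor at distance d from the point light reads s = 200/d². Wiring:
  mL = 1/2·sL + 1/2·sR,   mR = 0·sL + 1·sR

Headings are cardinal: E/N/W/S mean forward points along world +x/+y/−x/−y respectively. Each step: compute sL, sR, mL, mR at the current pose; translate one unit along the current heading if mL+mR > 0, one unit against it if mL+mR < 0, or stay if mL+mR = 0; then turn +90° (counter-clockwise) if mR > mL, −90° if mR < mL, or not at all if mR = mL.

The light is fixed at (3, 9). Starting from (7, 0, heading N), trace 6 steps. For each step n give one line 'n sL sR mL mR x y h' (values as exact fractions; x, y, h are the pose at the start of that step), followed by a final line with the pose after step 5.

n=0: pose=(7,0,N); sL=40/13, sR=200/113; mL=3560/1469, mR=200/113; mL+mR=6160/1469 → advance +1; mR−mL=-960/1469 → turn -1·90°
n=1: pose=(7,1,E); sL=4, sR=100/73; mL=196/73, mR=100/73; mL+mR=296/73 → advance +1; mR−mL=-96/73 → turn -1·90°
n=2: pose=(8,1,S); sL=40/29, sR=40/17; mL=920/493, mR=40/17; mL+mR=2080/493 → advance +1; mR−mL=240/493 → turn +1·90°
n=3: pose=(8,0,E); sL=25/9, sR=10/9; mL=35/18, mR=10/9; mL+mR=55/18 → advance +1; mR−mL=-5/6 → turn -1·90°
n=4: pose=(9,0,S); sL=200/181, sR=200/109; mL=29000/19729, mR=200/109; mL+mR=65200/19729 → advance +1; mR−mL=7200/19729 → turn +1·90°
n=5: pose=(9,-1,E); sL=100/49, sR=100/109; mL=7900/5341, mR=100/109; mL+mR=12800/5341 → advance +1; mR−mL=-3000/5341 → turn -1·90°

0 40/13 200/113 3560/1469 200/113 7 0 N
1 4 100/73 196/73 100/73 7 1 E
2 40/29 40/17 920/493 40/17 8 1 S
3 25/9 10/9 35/18 10/9 8 0 E
4 200/181 200/109 29000/19729 200/109 9 0 S
5 100/49 100/109 7900/5341 100/109 9 -1 E
final 10 -1 S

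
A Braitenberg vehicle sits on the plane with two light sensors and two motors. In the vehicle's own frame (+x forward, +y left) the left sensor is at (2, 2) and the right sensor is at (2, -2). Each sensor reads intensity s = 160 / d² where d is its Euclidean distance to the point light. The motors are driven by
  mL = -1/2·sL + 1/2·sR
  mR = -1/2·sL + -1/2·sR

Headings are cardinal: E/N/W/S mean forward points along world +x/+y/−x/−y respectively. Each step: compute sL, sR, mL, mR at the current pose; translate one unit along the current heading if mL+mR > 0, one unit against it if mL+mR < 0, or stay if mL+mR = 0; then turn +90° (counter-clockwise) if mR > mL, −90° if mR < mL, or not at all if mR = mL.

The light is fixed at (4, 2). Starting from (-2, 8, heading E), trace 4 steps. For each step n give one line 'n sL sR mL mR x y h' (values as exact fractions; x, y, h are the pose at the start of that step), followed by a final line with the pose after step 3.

0 2 5 3/2 -7/2 -2 8 E
1 160/41 160/97 -4480/3977 -11040/3977 -3 8 S
2 80/53 80/81 -1120/4293 -5360/4293 -3 9 W
3 32/29 160/97 768/2813 -3872/2813 -2 9 N
final -2 8 E

n=0: pose=(-2,8,E); sL=2, sR=5; mL=3/2, mR=-7/2; mL+mR=-2 → advance -1; mR−mL=-5 → turn -1·90°
n=1: pose=(-3,8,S); sL=160/41, sR=160/97; mL=-4480/3977, mR=-11040/3977; mL+mR=-160/41 → advance -1; mR−mL=-160/97 → turn -1·90°
n=2: pose=(-3,9,W); sL=80/53, sR=80/81; mL=-1120/4293, mR=-5360/4293; mL+mR=-80/53 → advance -1; mR−mL=-80/81 → turn -1·90°
n=3: pose=(-2,9,N); sL=32/29, sR=160/97; mL=768/2813, mR=-3872/2813; mL+mR=-32/29 → advance -1; mR−mL=-160/97 → turn -1·90°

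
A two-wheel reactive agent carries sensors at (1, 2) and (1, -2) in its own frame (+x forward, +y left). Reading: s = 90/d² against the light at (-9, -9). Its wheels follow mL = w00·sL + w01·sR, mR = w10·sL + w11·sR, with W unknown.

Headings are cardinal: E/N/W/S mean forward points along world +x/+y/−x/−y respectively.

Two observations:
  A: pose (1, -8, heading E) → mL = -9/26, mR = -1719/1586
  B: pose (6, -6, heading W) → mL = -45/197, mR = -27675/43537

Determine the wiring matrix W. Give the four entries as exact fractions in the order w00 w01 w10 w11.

-1/2 0 -1/2 -1

obs A: pose=(1,-8,E) → sL=9/13, sR=45/61, mL=-9/26, mR=-1719/1586
obs B: pose=(6,-6,W) → sL=90/197, sR=90/221, mL=-45/197, mR=-27675/43537
sensor matrix S = [[9/13, 45/61], [90/197, 90/221]]; det S = -1901880/34524841
solve [mL_A; mL_B] = S·[w00; w01] and [mR_A; mR_B] = S·[w10; w11]:
  w00 = -1/2, w01 = 0, w10 = -1/2, w11 = -1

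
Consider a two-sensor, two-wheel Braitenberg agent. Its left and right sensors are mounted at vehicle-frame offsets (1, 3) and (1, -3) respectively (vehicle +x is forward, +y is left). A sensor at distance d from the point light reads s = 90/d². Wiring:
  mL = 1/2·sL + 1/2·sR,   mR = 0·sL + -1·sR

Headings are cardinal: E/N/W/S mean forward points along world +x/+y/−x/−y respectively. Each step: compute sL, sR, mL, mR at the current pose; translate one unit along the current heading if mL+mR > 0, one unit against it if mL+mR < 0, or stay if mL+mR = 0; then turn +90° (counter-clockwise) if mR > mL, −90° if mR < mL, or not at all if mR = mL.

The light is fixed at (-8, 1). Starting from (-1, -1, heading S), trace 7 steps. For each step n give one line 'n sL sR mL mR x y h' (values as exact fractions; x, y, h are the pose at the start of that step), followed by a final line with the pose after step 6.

n=0: pose=(-1,-1,S); sL=90/109, sR=18/5; mL=1206/545, mR=-18/5; mL+mR=-756/545 → advance -1; mR−mL=-3168/545 → turn -1·90°
n=1: pose=(-1,0,W); sL=45/26, sR=9/4; mL=207/104, mR=-9/4; mL+mR=-27/104 → advance -1; mR−mL=-441/104 → turn -1·90°
n=2: pose=(0,0,N); sL=18/5, sR=90/121; mL=1314/605, mR=-90/121; mL+mR=864/605 → advance +1; mR−mL=-1764/605 → turn -1·90°
n=3: pose=(0,1,E); sL=1, sR=1; mL=1, mR=-1; mL+mR=0 → advance +0; mR−mL=-2 → turn -1·90°
n=4: pose=(0,1,S); sL=45/61, sR=45/13; mL=1665/793, mR=-45/13; mL+mR=-1080/793 → advance -1; mR−mL=-4410/793 → turn -1·90°
n=5: pose=(0,2,W); sL=90/53, sR=18/13; mL=1062/689, mR=-18/13; mL+mR=108/689 → advance +1; mR−mL=-2016/689 → turn -1·90°
n=6: pose=(-1,2,N); sL=9/2, sR=45/52; mL=279/104, mR=-45/52; mL+mR=189/104 → advance +1; mR−mL=-369/104 → turn -1·90°

0 90/109 18/5 1206/545 -18/5 -1 -1 S
1 45/26 9/4 207/104 -9/4 -1 0 W
2 18/5 90/121 1314/605 -90/121 0 0 N
3 1 1 1 -1 0 1 E
4 45/61 45/13 1665/793 -45/13 0 1 S
5 90/53 18/13 1062/689 -18/13 0 2 W
6 9/2 45/52 279/104 -45/52 -1 2 N
final -1 3 E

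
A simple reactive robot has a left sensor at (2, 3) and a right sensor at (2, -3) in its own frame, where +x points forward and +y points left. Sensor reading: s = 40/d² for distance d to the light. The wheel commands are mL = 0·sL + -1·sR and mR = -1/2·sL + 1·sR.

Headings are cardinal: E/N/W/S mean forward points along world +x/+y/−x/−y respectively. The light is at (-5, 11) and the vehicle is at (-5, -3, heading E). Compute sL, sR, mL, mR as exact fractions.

left sensor world pos  = (-3, 0); dL² = 125
right sensor world pos = (-3, -6); dR² = 293
sL = 40/125 = 8/25
sR = 40/293 = 40/293
mL = 0·sL + -1·sR = -40/293
mR = -1/2·sL + 1·sR = -172/7325

8/25 40/293 -40/293 -172/7325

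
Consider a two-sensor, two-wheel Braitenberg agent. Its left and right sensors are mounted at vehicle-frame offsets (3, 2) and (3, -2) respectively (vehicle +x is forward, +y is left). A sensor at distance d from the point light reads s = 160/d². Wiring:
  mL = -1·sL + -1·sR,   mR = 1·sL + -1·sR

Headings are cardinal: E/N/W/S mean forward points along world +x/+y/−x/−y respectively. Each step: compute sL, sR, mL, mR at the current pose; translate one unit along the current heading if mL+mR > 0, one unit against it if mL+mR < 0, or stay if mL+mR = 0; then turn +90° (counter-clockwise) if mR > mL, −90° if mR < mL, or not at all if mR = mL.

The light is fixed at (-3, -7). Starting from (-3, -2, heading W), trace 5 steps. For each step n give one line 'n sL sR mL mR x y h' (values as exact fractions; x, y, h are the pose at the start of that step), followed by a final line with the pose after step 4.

0 80/9 80/29 -3040/261 1600/261 -3 -2 W
1 160/13 32 -576/13 -256/13 -2 -2 S
2 2 5 -7 -3 -2 -1 E
3 32/17 32/17 -64/17 0 -3 -1 N
4 80/9 80/29 -3040/261 1600/261 -3 -2 W
final -2 -2 S

n=0: pose=(-3,-2,W); sL=80/9, sR=80/29; mL=-3040/261, mR=1600/261; mL+mR=-160/29 → advance -1; mR−mL=160/9 → turn +1·90°
n=1: pose=(-2,-2,S); sL=160/13, sR=32; mL=-576/13, mR=-256/13; mL+mR=-64 → advance -1; mR−mL=320/13 → turn +1·90°
n=2: pose=(-2,-1,E); sL=2, sR=5; mL=-7, mR=-3; mL+mR=-10 → advance -1; mR−mL=4 → turn +1·90°
n=3: pose=(-3,-1,N); sL=32/17, sR=32/17; mL=-64/17, mR=0; mL+mR=-64/17 → advance -1; mR−mL=64/17 → turn +1·90°
n=4: pose=(-3,-2,W); sL=80/9, sR=80/29; mL=-3040/261, mR=1600/261; mL+mR=-160/29 → advance -1; mR−mL=160/9 → turn +1·90°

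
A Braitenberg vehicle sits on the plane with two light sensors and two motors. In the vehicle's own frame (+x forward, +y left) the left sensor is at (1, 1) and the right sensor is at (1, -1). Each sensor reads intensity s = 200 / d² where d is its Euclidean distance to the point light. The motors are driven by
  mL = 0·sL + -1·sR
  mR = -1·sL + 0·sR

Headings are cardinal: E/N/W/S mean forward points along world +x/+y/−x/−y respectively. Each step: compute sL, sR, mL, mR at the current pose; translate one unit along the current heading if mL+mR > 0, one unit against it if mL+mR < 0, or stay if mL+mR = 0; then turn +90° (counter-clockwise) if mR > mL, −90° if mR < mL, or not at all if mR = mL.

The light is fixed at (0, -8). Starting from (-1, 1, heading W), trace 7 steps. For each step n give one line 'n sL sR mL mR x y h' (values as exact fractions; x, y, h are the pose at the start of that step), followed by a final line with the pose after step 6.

n=0: pose=(-1,1,W); sL=50/17, sR=25/13; mL=-25/13, mR=-50/17; mL+mR=-1075/221 → advance -1; mR−mL=-225/221 → turn -1·90°
n=1: pose=(0,1,N); sL=200/101, sR=200/101; mL=-200/101, mR=-200/101; mL+mR=-400/101 → advance -1; mR−mL=0 → turn +0·90°
n=2: pose=(0,0,N); sL=100/41, sR=100/41; mL=-100/41, mR=-100/41; mL+mR=-200/41 → advance -1; mR−mL=0 → turn +0·90°
n=3: pose=(0,-1,N); sL=40/13, sR=40/13; mL=-40/13, mR=-40/13; mL+mR=-80/13 → advance -1; mR−mL=0 → turn +0·90°
n=4: pose=(0,-2,N); sL=4, sR=4; mL=-4, mR=-4; mL+mR=-8 → advance -1; mR−mL=0 → turn +0·90°
n=5: pose=(0,-3,N); sL=200/37, sR=200/37; mL=-200/37, mR=-200/37; mL+mR=-400/37 → advance -1; mR−mL=0 → turn +0·90°
n=6: pose=(0,-4,N); sL=100/13, sR=100/13; mL=-100/13, mR=-100/13; mL+mR=-200/13 → advance -1; mR−mL=0 → turn +0·90°

0 50/17 25/13 -25/13 -50/17 -1 1 W
1 200/101 200/101 -200/101 -200/101 0 1 N
2 100/41 100/41 -100/41 -100/41 0 0 N
3 40/13 40/13 -40/13 -40/13 0 -1 N
4 4 4 -4 -4 0 -2 N
5 200/37 200/37 -200/37 -200/37 0 -3 N
6 100/13 100/13 -100/13 -100/13 0 -4 N
final 0 -5 N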